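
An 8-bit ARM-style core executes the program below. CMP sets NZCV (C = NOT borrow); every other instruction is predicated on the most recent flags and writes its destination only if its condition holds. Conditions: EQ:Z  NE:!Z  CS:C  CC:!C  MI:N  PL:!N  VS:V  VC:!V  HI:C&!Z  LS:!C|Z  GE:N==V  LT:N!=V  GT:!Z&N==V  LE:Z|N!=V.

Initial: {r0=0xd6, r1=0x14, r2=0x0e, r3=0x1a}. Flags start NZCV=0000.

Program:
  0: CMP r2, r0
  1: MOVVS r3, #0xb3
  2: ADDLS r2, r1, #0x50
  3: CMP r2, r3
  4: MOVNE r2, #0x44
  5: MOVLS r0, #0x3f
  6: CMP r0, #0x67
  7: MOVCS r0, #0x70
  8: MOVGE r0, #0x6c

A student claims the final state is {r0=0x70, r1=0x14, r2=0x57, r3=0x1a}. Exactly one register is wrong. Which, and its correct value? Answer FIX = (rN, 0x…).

FIX = (r2, 0x44)

0: ✓ CMP  NZCV=0000
1: · MOVVS
2: ✓ ADDLS  r2←0x64
3: ✓ CMP  NZCV=0010
4: ✓ MOVNE  r2←0x44
5: · MOVLS
6: ✓ CMP  NZCV=0011
7: ✓ MOVCS  r0←0x70
8: · MOVGE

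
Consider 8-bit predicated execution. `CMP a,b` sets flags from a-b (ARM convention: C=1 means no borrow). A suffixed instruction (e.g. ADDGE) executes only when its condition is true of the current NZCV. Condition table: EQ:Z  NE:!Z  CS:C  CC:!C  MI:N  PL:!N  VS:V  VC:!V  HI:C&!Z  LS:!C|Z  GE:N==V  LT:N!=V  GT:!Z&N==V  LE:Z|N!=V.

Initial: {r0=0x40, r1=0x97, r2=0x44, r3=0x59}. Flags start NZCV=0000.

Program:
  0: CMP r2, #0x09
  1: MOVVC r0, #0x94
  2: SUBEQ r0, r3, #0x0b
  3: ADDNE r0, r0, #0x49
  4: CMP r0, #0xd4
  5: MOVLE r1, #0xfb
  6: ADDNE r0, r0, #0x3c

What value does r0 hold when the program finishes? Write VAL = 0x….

[0] flags=0010 → (cmp)
[1] flags=0010 VC?T → r0=0x94
[2] flags=0010 EQ?F → skip
[3] flags=0010 NE?T → r0=0xdd
[4] flags=0010 → (cmp)
[5] flags=0010 LE?F → skip
[6] flags=0010 NE?T → r0=0x19

VAL = 0x19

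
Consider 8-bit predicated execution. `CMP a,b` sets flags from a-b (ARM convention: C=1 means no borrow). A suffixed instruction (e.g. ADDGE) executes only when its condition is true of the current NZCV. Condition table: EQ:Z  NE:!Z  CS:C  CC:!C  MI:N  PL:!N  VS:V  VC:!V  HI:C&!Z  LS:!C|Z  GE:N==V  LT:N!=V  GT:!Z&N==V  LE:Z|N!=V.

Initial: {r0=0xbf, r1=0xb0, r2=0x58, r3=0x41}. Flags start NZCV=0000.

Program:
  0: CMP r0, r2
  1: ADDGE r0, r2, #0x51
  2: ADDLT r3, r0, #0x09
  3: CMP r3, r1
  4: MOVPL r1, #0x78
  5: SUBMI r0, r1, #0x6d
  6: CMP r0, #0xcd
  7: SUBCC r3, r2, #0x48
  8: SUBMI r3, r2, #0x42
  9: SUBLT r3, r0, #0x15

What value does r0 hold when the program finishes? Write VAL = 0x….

[0] flags=0011 → (cmp)
[1] flags=0011 GE?F → skip
[2] flags=0011 LT?T → r3=0xc8
[3] flags=0010 → (cmp)
[4] flags=0010 PL?T → r1=0x78
[5] flags=0010 MI?F → skip
[6] flags=1000 → (cmp)
[7] flags=1000 CC?T → r3=0x10
[8] flags=1000 MI?T → r3=0x16
[9] flags=1000 LT?T → r3=0xaa

VAL = 0xbf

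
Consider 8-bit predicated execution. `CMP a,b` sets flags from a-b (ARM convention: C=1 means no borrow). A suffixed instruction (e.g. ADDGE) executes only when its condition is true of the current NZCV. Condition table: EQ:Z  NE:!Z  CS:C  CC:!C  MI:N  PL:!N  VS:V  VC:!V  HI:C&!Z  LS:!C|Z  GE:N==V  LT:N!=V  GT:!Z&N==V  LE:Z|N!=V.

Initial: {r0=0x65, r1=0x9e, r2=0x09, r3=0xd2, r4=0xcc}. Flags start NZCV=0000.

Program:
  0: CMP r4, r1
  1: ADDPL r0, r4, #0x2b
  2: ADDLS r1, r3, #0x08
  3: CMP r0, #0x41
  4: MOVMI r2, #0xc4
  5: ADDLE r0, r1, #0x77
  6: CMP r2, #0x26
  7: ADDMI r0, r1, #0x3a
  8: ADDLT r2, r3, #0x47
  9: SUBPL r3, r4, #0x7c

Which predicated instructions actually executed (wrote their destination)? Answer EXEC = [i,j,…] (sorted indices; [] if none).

EXEC = [1,4,5,7,8]

[0] flags=0010 → (cmp)
[1] flags=0010 PL?T → r0=0xf7
[2] flags=0010 LS?F → skip
[3] flags=1010 → (cmp)
[4] flags=1010 MI?T → r2=0xc4
[5] flags=1010 LE?T → r0=0x15
[6] flags=1010 → (cmp)
[7] flags=1010 MI?T → r0=0xd8
[8] flags=1010 LT?T → r2=0x19
[9] flags=1010 PL?F → skip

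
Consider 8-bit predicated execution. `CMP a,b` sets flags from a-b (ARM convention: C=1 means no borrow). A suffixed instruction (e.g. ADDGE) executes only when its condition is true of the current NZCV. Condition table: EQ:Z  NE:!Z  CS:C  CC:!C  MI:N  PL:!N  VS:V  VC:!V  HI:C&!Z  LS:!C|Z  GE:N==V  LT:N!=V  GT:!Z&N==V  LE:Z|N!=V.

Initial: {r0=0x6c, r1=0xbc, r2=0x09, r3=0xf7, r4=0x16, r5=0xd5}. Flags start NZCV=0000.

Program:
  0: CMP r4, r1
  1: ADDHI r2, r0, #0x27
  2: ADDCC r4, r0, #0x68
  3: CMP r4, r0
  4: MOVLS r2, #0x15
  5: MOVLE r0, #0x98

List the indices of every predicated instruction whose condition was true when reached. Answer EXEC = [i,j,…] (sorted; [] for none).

0: ✓ CMP  NZCV=0000
1: · ADDHI
2: ✓ ADDCC  r4←0xd4
3: ✓ CMP  NZCV=0011
4: · MOVLS
5: ✓ MOVLE  r0←0x98

EXEC = [2,5]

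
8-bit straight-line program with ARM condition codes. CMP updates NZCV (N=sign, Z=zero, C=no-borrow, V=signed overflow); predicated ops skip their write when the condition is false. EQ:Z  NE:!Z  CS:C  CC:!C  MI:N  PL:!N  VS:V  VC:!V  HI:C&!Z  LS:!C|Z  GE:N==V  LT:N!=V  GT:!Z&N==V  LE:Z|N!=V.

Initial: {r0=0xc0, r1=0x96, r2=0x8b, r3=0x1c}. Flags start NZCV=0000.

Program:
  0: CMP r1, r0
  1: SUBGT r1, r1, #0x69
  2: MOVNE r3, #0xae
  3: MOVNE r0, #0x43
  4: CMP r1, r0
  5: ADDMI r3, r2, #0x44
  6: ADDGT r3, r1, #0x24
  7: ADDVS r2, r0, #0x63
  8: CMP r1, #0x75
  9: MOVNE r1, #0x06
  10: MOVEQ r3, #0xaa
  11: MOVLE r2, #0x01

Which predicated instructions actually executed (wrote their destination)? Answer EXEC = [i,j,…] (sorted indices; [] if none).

EXEC = [2,3,7,9,11]

[0] flags=1000 → (cmp)
[1] flags=1000 GT?F → skip
[2] flags=1000 NE?T → r3=0xae
[3] flags=1000 NE?T → r0=0x43
[4] flags=0011 → (cmp)
[5] flags=0011 MI?F → skip
[6] flags=0011 GT?F → skip
[7] flags=0011 VS?T → r2=0xa6
[8] flags=0011 → (cmp)
[9] flags=0011 NE?T → r1=0x06
[10] flags=0011 EQ?F → skip
[11] flags=0011 LE?T → r2=0x01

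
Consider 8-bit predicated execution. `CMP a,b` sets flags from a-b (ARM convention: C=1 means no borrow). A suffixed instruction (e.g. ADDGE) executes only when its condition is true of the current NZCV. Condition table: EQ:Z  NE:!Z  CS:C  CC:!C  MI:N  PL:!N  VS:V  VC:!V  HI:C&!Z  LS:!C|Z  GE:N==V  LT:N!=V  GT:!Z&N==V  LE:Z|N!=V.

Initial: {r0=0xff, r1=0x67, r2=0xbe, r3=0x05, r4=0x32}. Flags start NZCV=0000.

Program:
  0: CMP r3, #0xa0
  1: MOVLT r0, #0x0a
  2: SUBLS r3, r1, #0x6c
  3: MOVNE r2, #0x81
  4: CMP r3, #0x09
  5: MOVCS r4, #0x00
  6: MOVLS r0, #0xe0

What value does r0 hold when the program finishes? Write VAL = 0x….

0: ✓ CMP  NZCV=0000
1: · MOVLT
2: ✓ SUBLS  r3←0xfb
3: ✓ MOVNE  r2←0x81
4: ✓ CMP  NZCV=1010
5: ✓ MOVCS  r4←0x00
6: · MOVLS

VAL = 0xff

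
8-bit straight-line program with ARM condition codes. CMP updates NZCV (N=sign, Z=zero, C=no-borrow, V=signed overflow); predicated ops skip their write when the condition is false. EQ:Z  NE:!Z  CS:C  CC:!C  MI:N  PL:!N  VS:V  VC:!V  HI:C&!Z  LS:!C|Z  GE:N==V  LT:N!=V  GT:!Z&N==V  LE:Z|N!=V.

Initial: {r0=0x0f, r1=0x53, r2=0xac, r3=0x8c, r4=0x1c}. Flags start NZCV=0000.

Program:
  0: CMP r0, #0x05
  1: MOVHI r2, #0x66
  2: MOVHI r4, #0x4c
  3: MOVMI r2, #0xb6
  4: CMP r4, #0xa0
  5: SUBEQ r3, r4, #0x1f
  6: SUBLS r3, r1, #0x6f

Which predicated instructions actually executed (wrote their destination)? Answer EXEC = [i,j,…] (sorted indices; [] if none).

EXEC = [1,2,6]

0: ✓ CMP  NZCV=0010
1: ✓ MOVHI  r2←0x66
2: ✓ MOVHI  r4←0x4c
3: · MOVMI
4: ✓ CMP  NZCV=1001
5: · SUBEQ
6: ✓ SUBLS  r3←0xe4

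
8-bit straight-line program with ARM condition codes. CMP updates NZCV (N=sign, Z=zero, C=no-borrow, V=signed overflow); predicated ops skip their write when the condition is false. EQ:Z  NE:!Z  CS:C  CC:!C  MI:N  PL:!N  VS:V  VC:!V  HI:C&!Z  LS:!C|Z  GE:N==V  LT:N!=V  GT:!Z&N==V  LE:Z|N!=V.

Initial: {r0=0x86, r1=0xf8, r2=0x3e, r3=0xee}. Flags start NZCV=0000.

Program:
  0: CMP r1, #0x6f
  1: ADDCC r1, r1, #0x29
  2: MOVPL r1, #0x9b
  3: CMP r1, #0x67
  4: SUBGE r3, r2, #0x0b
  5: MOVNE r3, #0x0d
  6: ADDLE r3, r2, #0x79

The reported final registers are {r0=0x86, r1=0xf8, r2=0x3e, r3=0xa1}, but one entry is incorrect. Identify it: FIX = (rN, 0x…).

0: ✓ CMP  NZCV=1010
1: · ADDCC
2: · MOVPL
3: ✓ CMP  NZCV=1010
4: · SUBGE
5: ✓ MOVNE  r3←0x0d
6: ✓ ADDLE  r3←0xb7

FIX = (r3, 0xb7)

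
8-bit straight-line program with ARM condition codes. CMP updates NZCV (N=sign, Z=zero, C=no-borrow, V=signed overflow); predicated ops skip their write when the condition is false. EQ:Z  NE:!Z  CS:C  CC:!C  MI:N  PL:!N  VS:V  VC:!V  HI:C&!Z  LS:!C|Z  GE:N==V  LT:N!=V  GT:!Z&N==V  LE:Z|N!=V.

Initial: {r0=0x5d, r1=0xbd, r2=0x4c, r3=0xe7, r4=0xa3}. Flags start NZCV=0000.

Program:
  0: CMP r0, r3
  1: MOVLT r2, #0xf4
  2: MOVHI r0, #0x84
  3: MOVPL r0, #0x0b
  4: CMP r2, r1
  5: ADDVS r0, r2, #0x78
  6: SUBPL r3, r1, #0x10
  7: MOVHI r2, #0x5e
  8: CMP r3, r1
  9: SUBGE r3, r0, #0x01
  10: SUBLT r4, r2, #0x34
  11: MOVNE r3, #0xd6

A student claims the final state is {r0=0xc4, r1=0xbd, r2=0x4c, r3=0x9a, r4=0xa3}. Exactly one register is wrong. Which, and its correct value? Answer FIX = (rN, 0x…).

FIX = (r3, 0xd6)

[0] flags=0000 → (cmp)
[1] flags=0000 LT?F → skip
[2] flags=0000 HI?F → skip
[3] flags=0000 PL?T → r0=0x0b
[4] flags=1001 → (cmp)
[5] flags=1001 VS?T → r0=0xc4
[6] flags=1001 PL?F → skip
[7] flags=1001 HI?F → skip
[8] flags=0010 → (cmp)
[9] flags=0010 GE?T → r3=0xc3
[10] flags=0010 LT?F → skip
[11] flags=0010 NE?T → r3=0xd6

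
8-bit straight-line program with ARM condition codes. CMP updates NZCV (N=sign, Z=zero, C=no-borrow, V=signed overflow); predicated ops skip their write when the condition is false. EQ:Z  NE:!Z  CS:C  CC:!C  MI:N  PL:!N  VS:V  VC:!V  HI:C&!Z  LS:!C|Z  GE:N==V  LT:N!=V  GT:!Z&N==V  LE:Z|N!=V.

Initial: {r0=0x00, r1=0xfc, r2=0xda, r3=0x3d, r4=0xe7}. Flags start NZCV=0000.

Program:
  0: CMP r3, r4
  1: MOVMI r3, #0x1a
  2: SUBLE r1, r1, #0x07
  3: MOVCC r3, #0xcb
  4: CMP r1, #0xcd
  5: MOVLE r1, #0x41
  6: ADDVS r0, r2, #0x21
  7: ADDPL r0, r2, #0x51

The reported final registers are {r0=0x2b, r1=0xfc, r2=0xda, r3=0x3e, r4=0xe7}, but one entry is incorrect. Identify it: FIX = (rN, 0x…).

FIX = (r3, 0xcb)

[0] flags=0000 → (cmp)
[1] flags=0000 MI?F → skip
[2] flags=0000 LE?F → skip
[3] flags=0000 CC?T → r3=0xcb
[4] flags=0010 → (cmp)
[5] flags=0010 LE?F → skip
[6] flags=0010 VS?F → skip
[7] flags=0010 PL?T → r0=0x2b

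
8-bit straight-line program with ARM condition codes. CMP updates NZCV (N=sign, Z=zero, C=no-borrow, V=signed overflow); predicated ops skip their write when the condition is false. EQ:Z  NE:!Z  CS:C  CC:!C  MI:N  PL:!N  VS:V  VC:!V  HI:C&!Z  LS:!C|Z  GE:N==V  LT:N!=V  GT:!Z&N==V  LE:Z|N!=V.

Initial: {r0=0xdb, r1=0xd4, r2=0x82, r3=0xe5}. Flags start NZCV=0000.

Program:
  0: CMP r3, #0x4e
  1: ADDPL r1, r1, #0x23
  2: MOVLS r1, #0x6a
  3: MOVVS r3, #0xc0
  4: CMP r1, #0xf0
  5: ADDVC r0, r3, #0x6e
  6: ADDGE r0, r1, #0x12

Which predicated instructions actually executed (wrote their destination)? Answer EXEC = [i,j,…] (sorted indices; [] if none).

EXEC = [5]

[0] flags=1010 → (cmp)
[1] flags=1010 PL?F → skip
[2] flags=1010 LS?F → skip
[3] flags=1010 VS?F → skip
[4] flags=1000 → (cmp)
[5] flags=1000 VC?T → r0=0x53
[6] flags=1000 GE?F → skip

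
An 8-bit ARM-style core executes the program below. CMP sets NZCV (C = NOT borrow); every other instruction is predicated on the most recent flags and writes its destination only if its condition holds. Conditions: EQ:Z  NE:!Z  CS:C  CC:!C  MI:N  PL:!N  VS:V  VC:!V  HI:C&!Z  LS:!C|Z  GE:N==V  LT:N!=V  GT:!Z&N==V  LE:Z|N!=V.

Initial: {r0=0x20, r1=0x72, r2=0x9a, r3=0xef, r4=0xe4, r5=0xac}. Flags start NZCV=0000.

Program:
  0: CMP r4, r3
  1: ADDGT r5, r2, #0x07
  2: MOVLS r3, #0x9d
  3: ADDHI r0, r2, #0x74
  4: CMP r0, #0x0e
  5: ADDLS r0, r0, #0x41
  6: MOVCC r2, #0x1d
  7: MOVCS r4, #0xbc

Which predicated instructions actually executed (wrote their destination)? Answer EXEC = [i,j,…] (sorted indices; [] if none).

EXEC = [2,7]

0: ✓ CMP  NZCV=1000
1: · ADDGT
2: ✓ MOVLS  r3←0x9d
3: · ADDHI
4: ✓ CMP  NZCV=0010
5: · ADDLS
6: · MOVCC
7: ✓ MOVCS  r4←0xbc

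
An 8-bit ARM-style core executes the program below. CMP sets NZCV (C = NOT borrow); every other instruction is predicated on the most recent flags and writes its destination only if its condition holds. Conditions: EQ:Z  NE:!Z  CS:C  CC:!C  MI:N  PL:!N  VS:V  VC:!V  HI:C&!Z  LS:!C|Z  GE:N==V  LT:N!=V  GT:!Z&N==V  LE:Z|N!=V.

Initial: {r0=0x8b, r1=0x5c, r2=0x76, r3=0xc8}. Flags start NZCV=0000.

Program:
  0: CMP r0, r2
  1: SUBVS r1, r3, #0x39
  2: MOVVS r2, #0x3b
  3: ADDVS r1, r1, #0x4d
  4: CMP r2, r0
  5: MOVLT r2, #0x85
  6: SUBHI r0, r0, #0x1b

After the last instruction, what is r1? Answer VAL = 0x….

[0] flags=0011 → (cmp)
[1] flags=0011 VS?T → r1=0x8f
[2] flags=0011 VS?T → r2=0x3b
[3] flags=0011 VS?T → r1=0xdc
[4] flags=1001 → (cmp)
[5] flags=1001 LT?F → skip
[6] flags=1001 HI?F → skip

VAL = 0xdc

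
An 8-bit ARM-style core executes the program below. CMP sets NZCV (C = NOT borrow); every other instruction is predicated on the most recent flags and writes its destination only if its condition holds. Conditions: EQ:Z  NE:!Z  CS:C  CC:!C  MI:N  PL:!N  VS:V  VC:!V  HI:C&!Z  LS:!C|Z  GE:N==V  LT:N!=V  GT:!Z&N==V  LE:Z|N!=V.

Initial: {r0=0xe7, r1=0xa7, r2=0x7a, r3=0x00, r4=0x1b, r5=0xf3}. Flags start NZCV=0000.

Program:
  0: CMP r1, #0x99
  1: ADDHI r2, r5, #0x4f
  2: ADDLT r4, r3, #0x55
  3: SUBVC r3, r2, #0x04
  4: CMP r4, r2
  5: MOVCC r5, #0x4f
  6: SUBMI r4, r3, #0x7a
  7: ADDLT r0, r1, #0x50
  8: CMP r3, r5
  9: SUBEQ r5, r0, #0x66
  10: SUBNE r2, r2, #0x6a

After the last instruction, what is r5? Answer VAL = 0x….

VAL = 0x4f

0: ✓ CMP  NZCV=0010
1: ✓ ADDHI  r2←0x42
2: · ADDLT
3: ✓ SUBVC  r3←0x3e
4: ✓ CMP  NZCV=1000
5: ✓ MOVCC  r5←0x4f
6: ✓ SUBMI  r4←0xc4
7: ✓ ADDLT  r0←0xf7
8: ✓ CMP  NZCV=1000
9: · SUBEQ
10: ✓ SUBNE  r2←0xd8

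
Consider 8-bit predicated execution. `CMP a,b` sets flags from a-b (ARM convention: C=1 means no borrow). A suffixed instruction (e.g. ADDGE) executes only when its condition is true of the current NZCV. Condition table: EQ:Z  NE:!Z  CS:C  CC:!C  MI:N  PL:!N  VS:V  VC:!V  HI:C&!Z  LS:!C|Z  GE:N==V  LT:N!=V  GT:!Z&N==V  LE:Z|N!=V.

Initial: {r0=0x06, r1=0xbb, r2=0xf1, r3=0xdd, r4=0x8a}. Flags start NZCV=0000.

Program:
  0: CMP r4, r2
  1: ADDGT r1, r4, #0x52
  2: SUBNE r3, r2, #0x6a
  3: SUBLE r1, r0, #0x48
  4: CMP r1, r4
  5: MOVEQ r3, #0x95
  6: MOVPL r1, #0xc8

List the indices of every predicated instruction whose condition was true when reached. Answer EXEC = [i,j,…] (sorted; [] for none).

0: ✓ CMP  NZCV=1000
1: · ADDGT
2: ✓ SUBNE  r3←0x87
3: ✓ SUBLE  r1←0xbe
4: ✓ CMP  NZCV=0010
5: · MOVEQ
6: ✓ MOVPL  r1←0xc8

EXEC = [2,3,6]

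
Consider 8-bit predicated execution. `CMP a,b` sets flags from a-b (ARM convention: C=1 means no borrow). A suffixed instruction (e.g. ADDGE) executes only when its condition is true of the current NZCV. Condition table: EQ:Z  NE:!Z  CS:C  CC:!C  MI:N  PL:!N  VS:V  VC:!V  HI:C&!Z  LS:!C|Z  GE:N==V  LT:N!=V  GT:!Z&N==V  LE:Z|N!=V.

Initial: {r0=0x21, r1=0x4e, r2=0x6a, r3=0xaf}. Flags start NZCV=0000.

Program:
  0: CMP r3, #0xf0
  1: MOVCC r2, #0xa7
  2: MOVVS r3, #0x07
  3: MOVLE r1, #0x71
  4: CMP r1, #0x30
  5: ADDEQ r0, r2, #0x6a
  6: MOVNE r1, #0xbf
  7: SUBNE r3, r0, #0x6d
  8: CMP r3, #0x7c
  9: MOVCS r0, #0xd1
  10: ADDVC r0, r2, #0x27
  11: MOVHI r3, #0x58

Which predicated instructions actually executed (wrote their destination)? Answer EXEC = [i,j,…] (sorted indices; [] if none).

EXEC = [1,3,6,7,9,11]

0: ✓ CMP  NZCV=1000
1: ✓ MOVCC  r2←0xa7
2: · MOVVS
3: ✓ MOVLE  r1←0x71
4: ✓ CMP  NZCV=0010
5: · ADDEQ
6: ✓ MOVNE  r1←0xbf
7: ✓ SUBNE  r3←0xb4
8: ✓ CMP  NZCV=0011
9: ✓ MOVCS  r0←0xd1
10: · ADDVC
11: ✓ MOVHI  r3←0x58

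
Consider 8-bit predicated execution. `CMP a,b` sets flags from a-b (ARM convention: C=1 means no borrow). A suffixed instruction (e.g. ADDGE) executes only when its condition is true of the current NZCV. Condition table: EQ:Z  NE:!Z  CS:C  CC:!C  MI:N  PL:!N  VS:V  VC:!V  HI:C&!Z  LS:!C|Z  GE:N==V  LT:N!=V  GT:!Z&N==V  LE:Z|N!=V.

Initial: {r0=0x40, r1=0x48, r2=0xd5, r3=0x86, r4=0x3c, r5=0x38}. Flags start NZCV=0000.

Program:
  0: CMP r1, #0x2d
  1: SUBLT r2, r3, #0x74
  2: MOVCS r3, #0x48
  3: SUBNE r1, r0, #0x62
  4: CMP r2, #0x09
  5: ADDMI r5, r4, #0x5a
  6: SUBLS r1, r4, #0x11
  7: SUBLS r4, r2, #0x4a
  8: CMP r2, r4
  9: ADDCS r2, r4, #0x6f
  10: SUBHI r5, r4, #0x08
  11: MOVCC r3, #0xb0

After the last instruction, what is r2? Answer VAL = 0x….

0: ✓ CMP  NZCV=0010
1: · SUBLT
2: ✓ MOVCS  r3←0x48
3: ✓ SUBNE  r1←0xde
4: ✓ CMP  NZCV=1010
5: ✓ ADDMI  r5←0x96
6: · SUBLS
7: · SUBLS
8: ✓ CMP  NZCV=1010
9: ✓ ADDCS  r2←0xab
10: ✓ SUBHI  r5←0x34
11: · MOVCC

VAL = 0xab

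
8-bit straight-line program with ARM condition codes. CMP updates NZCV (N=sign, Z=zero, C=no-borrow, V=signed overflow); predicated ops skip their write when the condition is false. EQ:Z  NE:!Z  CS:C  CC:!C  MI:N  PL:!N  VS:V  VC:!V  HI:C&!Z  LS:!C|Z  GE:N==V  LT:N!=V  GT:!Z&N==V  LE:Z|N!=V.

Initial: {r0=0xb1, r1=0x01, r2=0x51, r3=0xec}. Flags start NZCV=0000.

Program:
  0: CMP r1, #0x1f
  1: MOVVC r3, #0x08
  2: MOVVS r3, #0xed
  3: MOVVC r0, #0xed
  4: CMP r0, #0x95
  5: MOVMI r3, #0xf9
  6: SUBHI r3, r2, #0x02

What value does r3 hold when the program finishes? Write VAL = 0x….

VAL = 0x4f

0: ✓ CMP  NZCV=1000
1: ✓ MOVVC  r3←0x08
2: · MOVVS
3: ✓ MOVVC  r0←0xed
4: ✓ CMP  NZCV=0010
5: · MOVMI
6: ✓ SUBHI  r3←0x4f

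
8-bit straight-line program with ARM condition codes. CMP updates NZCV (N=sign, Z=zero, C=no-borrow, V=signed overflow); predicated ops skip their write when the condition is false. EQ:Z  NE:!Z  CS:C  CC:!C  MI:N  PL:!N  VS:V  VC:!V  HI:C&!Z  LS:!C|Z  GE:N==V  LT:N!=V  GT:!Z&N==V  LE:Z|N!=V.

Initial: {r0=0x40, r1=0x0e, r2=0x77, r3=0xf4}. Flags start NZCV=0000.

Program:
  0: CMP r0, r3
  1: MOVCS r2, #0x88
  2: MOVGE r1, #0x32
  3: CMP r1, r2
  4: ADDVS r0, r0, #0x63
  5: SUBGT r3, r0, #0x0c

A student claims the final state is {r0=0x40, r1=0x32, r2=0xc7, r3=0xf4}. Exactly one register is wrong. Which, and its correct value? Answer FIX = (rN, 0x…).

FIX = (r2, 0x77)

[0] flags=0000 → (cmp)
[1] flags=0000 CS?F → skip
[2] flags=0000 GE?T → r1=0x32
[3] flags=1000 → (cmp)
[4] flags=1000 VS?F → skip
[5] flags=1000 GT?F → skip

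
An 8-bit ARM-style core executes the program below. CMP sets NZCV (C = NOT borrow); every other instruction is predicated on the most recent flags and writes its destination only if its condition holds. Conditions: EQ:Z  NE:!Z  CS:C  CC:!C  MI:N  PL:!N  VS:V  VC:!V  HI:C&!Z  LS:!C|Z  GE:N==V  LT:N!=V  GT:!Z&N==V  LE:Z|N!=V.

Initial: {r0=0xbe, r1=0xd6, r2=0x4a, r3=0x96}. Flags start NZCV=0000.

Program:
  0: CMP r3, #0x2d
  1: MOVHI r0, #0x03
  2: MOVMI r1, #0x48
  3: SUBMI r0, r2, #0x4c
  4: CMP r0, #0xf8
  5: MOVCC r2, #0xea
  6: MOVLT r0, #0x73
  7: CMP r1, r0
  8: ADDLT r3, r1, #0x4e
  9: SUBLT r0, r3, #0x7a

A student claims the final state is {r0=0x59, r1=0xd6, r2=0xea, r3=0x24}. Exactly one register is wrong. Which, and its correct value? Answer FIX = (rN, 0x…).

[0] flags=0011 → (cmp)
[1] flags=0011 HI?T → r0=0x03
[2] flags=0011 MI?F → skip
[3] flags=0011 MI?F → skip
[4] flags=0000 → (cmp)
[5] flags=0000 CC?T → r2=0xea
[6] flags=0000 LT?F → skip
[7] flags=1010 → (cmp)
[8] flags=1010 LT?T → r3=0x24
[9] flags=1010 LT?T → r0=0xaa

FIX = (r0, 0xaa)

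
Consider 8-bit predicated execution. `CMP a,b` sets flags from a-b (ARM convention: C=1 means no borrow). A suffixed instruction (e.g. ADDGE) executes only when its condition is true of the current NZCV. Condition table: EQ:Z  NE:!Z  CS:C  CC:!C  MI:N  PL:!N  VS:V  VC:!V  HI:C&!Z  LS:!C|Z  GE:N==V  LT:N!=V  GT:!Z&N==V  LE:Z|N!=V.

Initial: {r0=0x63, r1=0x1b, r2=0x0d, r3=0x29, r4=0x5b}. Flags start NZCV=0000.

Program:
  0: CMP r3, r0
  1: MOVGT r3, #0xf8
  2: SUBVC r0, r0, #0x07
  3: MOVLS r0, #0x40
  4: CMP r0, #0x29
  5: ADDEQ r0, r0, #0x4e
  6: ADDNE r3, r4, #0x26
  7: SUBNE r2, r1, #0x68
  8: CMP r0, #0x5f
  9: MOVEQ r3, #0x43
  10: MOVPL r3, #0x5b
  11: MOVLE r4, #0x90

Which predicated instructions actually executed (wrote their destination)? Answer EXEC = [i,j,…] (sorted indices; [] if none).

[0] flags=1000 → (cmp)
[1] flags=1000 GT?F → skip
[2] flags=1000 VC?T → r0=0x5c
[3] flags=1000 LS?T → r0=0x40
[4] flags=0010 → (cmp)
[5] flags=0010 EQ?F → skip
[6] flags=0010 NE?T → r3=0x81
[7] flags=0010 NE?T → r2=0xb3
[8] flags=1000 → (cmp)
[9] flags=1000 EQ?F → skip
[10] flags=1000 PL?F → skip
[11] flags=1000 LE?T → r4=0x90

EXEC = [2,3,6,7,11]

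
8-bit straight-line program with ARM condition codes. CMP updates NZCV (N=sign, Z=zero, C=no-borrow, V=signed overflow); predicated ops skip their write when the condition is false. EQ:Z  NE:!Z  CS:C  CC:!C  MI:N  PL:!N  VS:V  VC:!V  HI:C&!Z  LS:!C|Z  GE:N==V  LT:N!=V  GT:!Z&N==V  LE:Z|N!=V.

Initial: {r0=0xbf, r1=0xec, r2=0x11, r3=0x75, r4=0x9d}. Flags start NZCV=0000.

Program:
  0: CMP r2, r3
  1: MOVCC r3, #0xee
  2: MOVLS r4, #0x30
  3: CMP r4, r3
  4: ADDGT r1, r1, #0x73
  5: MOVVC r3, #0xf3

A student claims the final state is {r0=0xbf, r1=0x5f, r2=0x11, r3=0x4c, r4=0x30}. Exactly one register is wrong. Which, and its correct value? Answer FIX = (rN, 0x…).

0: ✓ CMP  NZCV=1000
1: ✓ MOVCC  r3←0xee
2: ✓ MOVLS  r4←0x30
3: ✓ CMP  NZCV=0000
4: ✓ ADDGT  r1←0x5f
5: ✓ MOVVC  r3←0xf3

FIX = (r3, 0xf3)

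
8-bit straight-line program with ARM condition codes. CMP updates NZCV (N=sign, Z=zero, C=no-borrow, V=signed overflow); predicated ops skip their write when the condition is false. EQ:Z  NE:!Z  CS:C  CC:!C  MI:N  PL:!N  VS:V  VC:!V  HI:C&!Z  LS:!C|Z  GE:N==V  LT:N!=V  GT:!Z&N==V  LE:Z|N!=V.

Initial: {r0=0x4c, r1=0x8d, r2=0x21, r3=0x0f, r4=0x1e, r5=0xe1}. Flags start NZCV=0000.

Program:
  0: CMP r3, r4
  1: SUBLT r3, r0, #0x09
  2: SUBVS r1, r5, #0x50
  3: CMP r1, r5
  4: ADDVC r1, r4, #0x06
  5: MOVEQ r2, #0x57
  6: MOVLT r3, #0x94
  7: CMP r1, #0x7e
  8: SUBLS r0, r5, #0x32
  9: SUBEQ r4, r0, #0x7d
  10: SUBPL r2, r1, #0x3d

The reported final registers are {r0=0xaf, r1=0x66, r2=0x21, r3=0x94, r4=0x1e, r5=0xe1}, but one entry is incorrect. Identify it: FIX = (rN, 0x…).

0: ✓ CMP  NZCV=1000
1: ✓ SUBLT  r3←0x43
2: · SUBVS
3: ✓ CMP  NZCV=1000
4: ✓ ADDVC  r1←0x24
5: · MOVEQ
6: ✓ MOVLT  r3←0x94
7: ✓ CMP  NZCV=1000
8: ✓ SUBLS  r0←0xaf
9: · SUBEQ
10: · SUBPL

FIX = (r1, 0x24)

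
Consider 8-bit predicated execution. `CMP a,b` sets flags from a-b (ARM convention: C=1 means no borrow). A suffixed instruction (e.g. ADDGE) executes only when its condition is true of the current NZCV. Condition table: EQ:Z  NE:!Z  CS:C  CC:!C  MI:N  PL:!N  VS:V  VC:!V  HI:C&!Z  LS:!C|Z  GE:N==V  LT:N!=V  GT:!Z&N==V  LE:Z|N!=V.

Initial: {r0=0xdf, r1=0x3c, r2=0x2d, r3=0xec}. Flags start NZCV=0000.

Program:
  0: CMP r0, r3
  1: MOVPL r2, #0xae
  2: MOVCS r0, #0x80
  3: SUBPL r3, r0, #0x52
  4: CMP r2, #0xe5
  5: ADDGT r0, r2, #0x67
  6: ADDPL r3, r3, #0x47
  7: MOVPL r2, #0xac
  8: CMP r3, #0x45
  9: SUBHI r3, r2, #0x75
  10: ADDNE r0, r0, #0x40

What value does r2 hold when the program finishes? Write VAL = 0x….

[0] flags=1000 → (cmp)
[1] flags=1000 PL?F → skip
[2] flags=1000 CS?F → skip
[3] flags=1000 PL?F → skip
[4] flags=0000 → (cmp)
[5] flags=0000 GT?T → r0=0x94
[6] flags=0000 PL?T → r3=0x33
[7] flags=0000 PL?T → r2=0xac
[8] flags=1000 → (cmp)
[9] flags=1000 HI?F → skip
[10] flags=1000 NE?T → r0=0xd4

VAL = 0xac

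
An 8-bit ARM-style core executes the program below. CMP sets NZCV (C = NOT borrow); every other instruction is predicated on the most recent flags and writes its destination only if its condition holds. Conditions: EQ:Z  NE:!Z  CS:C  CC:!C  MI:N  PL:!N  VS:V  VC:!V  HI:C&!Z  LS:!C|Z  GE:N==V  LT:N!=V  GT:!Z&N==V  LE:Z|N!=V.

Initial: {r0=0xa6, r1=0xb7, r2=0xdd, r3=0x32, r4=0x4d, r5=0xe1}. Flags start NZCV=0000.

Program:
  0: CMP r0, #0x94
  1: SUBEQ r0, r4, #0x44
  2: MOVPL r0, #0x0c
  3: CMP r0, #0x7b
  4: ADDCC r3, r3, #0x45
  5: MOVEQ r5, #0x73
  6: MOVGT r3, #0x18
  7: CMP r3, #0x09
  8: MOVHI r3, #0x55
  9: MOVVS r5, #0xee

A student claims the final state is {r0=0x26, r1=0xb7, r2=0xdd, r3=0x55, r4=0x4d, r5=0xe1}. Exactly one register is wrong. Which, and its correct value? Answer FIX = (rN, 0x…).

FIX = (r0, 0x0c)

[0] flags=0010 → (cmp)
[1] flags=0010 EQ?F → skip
[2] flags=0010 PL?T → r0=0x0c
[3] flags=1000 → (cmp)
[4] flags=1000 CC?T → r3=0x77
[5] flags=1000 EQ?F → skip
[6] flags=1000 GT?F → skip
[7] flags=0010 → (cmp)
[8] flags=0010 HI?T → r3=0x55
[9] flags=0010 VS?F → skip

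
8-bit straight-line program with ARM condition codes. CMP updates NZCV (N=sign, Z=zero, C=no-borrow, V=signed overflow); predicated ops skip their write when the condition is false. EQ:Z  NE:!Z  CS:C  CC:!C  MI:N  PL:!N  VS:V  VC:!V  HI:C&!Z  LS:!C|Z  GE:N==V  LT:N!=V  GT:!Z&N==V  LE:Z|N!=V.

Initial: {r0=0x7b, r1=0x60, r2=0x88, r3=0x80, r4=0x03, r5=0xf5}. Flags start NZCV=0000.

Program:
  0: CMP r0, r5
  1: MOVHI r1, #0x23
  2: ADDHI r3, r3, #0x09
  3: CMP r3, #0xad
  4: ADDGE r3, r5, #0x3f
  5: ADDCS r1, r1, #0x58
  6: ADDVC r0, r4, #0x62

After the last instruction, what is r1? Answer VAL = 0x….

VAL = 0x60

0: ✓ CMP  NZCV=1001
1: · MOVHI
2: · ADDHI
3: ✓ CMP  NZCV=1000
4: · ADDGE
5: · ADDCS
6: ✓ ADDVC  r0←0x65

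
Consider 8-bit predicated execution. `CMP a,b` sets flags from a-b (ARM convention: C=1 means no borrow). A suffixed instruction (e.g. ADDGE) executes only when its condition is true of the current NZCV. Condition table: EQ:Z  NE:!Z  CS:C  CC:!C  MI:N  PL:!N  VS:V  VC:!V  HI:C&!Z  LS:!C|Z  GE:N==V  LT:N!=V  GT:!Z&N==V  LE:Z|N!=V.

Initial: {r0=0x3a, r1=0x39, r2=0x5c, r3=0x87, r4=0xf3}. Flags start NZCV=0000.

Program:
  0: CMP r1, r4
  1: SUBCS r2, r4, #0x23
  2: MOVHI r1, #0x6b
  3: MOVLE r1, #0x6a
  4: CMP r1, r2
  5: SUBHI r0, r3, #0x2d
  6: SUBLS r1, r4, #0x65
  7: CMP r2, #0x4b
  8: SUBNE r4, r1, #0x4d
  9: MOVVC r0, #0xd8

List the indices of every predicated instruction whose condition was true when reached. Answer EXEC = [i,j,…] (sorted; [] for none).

[0] flags=0000 → (cmp)
[1] flags=0000 CS?F → skip
[2] flags=0000 HI?F → skip
[3] flags=0000 LE?F → skip
[4] flags=1000 → (cmp)
[5] flags=1000 HI?F → skip
[6] flags=1000 LS?T → r1=0x8e
[7] flags=0010 → (cmp)
[8] flags=0010 NE?T → r4=0x41
[9] flags=0010 VC?T → r0=0xd8

EXEC = [6,8,9]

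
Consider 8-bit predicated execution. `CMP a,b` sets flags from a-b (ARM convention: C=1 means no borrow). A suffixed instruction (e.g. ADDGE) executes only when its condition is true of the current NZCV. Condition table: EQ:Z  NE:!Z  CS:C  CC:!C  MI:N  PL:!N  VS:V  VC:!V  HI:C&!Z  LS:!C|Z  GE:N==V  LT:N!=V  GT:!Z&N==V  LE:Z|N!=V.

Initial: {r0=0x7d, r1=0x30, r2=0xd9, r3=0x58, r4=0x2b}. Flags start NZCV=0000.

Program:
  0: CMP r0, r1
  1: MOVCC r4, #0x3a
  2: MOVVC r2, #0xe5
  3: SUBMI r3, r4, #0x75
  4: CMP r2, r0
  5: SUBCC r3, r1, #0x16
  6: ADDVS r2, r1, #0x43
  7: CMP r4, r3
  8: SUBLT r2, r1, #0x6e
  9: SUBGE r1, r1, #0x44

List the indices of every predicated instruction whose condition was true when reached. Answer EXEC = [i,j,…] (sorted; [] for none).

EXEC = [2,6,8]

[0] flags=0010 → (cmp)
[1] flags=0010 CC?F → skip
[2] flags=0010 VC?T → r2=0xe5
[3] flags=0010 MI?F → skip
[4] flags=0011 → (cmp)
[5] flags=0011 CC?F → skip
[6] flags=0011 VS?T → r2=0x73
[7] flags=1000 → (cmp)
[8] flags=1000 LT?T → r2=0xc2
[9] flags=1000 GE?F → skip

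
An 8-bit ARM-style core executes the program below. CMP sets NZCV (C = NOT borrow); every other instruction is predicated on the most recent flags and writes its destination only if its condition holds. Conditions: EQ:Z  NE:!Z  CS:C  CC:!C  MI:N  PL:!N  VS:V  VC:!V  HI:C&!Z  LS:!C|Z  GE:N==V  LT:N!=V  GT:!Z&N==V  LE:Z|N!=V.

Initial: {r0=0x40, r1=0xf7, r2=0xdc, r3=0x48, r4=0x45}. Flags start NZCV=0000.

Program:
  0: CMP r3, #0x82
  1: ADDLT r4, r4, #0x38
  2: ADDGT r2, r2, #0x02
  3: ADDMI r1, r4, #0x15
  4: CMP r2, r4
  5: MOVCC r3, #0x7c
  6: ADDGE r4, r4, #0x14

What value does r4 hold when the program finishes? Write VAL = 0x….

0: ✓ CMP  NZCV=1001
1: · ADDLT
2: ✓ ADDGT  r2←0xde
3: ✓ ADDMI  r1←0x5a
4: ✓ CMP  NZCV=1010
5: · MOVCC
6: · ADDGE

VAL = 0x45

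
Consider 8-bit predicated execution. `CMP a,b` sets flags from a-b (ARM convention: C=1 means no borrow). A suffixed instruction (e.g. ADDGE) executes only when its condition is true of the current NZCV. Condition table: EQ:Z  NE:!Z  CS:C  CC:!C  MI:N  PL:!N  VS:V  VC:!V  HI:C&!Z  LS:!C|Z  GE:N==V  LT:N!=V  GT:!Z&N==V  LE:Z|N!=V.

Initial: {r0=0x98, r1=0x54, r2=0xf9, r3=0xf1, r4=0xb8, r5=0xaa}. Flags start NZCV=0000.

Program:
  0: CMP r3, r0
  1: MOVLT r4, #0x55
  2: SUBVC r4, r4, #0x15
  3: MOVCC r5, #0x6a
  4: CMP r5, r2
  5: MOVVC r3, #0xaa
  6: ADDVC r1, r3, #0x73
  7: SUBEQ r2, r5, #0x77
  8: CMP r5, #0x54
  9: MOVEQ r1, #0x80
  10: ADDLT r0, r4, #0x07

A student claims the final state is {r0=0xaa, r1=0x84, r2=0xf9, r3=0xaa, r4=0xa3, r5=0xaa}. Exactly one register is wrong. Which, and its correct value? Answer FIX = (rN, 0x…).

[0] flags=0010 → (cmp)
[1] flags=0010 LT?F → skip
[2] flags=0010 VC?T → r4=0xa3
[3] flags=0010 CC?F → skip
[4] flags=1000 → (cmp)
[5] flags=1000 VC?T → r3=0xaa
[6] flags=1000 VC?T → r1=0x1d
[7] flags=1000 EQ?F → skip
[8] flags=0011 → (cmp)
[9] flags=0011 EQ?F → skip
[10] flags=0011 LT?T → r0=0xaa

FIX = (r1, 0x1d)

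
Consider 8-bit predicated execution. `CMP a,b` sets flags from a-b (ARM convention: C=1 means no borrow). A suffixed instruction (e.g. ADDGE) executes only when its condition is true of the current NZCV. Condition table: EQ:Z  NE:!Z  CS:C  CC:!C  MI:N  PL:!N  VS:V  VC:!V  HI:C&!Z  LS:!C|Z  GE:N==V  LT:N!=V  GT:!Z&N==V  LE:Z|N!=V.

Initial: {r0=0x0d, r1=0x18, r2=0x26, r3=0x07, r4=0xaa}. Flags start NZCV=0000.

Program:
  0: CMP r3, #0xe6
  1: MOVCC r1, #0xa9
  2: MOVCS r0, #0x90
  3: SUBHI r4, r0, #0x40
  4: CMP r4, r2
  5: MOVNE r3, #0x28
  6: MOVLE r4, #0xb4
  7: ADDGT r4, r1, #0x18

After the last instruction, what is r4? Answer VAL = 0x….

0: ✓ CMP  NZCV=0000
1: ✓ MOVCC  r1←0xa9
2: · MOVCS
3: · SUBHI
4: ✓ CMP  NZCV=1010
5: ✓ MOVNE  r3←0x28
6: ✓ MOVLE  r4←0xb4
7: · ADDGT

VAL = 0xb4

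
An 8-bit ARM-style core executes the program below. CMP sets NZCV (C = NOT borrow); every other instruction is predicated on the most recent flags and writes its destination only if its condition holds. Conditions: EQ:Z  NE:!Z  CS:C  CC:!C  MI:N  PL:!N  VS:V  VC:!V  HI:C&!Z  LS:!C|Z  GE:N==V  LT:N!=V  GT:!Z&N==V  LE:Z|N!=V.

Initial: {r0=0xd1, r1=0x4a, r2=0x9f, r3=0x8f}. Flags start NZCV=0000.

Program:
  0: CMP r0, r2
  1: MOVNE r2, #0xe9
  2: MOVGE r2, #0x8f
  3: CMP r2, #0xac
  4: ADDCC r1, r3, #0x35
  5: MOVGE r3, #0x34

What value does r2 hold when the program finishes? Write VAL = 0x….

VAL = 0x8f

0: ✓ CMP  NZCV=0010
1: ✓ MOVNE  r2←0xe9
2: ✓ MOVGE  r2←0x8f
3: ✓ CMP  NZCV=1000
4: ✓ ADDCC  r1←0xc4
5: · MOVGE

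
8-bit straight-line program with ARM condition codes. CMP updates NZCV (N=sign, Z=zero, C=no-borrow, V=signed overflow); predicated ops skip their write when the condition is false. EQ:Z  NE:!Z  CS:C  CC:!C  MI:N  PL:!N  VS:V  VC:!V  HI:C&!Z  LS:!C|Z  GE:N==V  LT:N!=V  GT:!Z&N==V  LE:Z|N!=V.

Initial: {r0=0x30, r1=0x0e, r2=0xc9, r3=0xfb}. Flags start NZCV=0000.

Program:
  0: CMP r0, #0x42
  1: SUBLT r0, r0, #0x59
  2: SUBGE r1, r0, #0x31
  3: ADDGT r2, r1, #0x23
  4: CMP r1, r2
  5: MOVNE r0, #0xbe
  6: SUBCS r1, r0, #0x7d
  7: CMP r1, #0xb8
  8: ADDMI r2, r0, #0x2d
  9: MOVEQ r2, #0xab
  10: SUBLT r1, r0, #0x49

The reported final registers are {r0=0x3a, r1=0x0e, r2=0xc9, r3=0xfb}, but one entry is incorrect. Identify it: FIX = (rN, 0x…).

FIX = (r0, 0xbe)

[0] flags=1000 → (cmp)
[1] flags=1000 LT?T → r0=0xd7
[2] flags=1000 GE?F → skip
[3] flags=1000 GT?F → skip
[4] flags=0000 → (cmp)
[5] flags=0000 NE?T → r0=0xbe
[6] flags=0000 CS?F → skip
[7] flags=0000 → (cmp)
[8] flags=0000 MI?F → skip
[9] flags=0000 EQ?F → skip
[10] flags=0000 LT?F → skip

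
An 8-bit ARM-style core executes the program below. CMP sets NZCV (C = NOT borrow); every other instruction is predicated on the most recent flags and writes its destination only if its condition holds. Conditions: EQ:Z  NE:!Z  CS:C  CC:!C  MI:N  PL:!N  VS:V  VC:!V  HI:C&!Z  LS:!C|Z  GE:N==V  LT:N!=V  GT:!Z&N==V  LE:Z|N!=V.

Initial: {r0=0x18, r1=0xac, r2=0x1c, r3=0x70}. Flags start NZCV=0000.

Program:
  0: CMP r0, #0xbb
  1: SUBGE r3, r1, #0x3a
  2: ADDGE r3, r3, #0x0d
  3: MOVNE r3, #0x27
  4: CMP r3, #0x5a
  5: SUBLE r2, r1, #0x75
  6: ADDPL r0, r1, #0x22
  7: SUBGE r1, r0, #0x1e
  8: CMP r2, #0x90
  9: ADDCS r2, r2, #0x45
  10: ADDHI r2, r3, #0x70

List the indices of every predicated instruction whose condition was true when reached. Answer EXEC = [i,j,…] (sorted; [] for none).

0: ✓ CMP  NZCV=0000
1: ✓ SUBGE  r3←0x72
2: ✓ ADDGE  r3←0x7f
3: ✓ MOVNE  r3←0x27
4: ✓ CMP  NZCV=1000
5: ✓ SUBLE  r2←0x37
6: · ADDPL
7: · SUBGE
8: ✓ CMP  NZCV=1001
9: · ADDCS
10: · ADDHI

EXEC = [1,2,3,5]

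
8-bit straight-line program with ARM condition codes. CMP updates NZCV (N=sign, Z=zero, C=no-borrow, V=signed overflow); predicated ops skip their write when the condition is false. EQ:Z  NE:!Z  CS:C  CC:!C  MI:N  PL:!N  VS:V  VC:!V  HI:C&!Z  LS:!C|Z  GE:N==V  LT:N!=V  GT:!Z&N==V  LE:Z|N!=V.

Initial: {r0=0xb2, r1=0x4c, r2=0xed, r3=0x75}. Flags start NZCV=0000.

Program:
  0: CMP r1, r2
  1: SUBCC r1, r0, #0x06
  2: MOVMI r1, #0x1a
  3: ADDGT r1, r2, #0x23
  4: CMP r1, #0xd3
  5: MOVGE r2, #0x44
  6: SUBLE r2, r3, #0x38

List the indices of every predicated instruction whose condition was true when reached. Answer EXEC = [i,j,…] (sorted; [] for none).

EXEC = [1,3,5]

[0] flags=0000 → (cmp)
[1] flags=0000 CC?T → r1=0xac
[2] flags=0000 MI?F → skip
[3] flags=0000 GT?T → r1=0x10
[4] flags=0000 → (cmp)
[5] flags=0000 GE?T → r2=0x44
[6] flags=0000 LE?F → skip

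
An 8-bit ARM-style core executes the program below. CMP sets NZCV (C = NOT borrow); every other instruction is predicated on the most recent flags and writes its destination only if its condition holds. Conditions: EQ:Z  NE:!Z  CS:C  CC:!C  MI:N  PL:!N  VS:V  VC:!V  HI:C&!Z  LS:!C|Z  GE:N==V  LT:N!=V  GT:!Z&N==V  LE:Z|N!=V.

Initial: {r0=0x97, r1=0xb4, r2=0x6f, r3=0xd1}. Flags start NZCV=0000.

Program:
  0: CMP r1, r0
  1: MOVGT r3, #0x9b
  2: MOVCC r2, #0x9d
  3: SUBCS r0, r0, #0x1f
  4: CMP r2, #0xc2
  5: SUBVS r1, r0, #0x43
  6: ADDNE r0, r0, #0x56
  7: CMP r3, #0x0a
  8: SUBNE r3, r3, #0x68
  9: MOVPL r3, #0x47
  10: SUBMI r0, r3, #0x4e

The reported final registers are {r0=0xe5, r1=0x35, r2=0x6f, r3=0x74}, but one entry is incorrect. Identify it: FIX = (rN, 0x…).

FIX = (r3, 0x33)

[0] flags=0010 → (cmp)
[1] flags=0010 GT?T → r3=0x9b
[2] flags=0010 CC?F → skip
[3] flags=0010 CS?T → r0=0x78
[4] flags=1001 → (cmp)
[5] flags=1001 VS?T → r1=0x35
[6] flags=1001 NE?T → r0=0xce
[7] flags=1010 → (cmp)
[8] flags=1010 NE?T → r3=0x33
[9] flags=1010 PL?F → skip
[10] flags=1010 MI?T → r0=0xe5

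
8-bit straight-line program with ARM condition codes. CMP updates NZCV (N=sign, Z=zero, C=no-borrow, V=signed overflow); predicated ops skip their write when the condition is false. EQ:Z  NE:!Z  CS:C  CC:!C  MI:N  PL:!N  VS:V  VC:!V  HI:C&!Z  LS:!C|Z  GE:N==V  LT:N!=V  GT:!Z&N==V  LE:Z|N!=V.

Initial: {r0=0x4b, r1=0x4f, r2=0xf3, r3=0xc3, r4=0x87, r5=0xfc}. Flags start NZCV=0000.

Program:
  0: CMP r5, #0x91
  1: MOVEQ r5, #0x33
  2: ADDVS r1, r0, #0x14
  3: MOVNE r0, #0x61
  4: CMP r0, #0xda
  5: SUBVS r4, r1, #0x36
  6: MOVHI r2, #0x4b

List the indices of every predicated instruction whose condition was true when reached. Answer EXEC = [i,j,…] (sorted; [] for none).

EXEC = [3,5]

[0] flags=0010 → (cmp)
[1] flags=0010 EQ?F → skip
[2] flags=0010 VS?F → skip
[3] flags=0010 NE?T → r0=0x61
[4] flags=1001 → (cmp)
[5] flags=1001 VS?T → r4=0x19
[6] flags=1001 HI?F → skip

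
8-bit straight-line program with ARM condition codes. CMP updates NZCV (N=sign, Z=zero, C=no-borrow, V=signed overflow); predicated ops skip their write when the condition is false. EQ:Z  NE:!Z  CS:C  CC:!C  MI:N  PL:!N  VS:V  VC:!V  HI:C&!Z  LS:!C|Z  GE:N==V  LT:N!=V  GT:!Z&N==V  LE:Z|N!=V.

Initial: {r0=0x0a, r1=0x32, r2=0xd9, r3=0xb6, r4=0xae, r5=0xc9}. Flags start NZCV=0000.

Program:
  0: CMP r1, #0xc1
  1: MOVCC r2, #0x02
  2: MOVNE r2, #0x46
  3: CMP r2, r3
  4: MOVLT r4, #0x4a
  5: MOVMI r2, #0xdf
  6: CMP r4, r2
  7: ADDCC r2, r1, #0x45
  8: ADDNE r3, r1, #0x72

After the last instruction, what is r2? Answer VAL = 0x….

VAL = 0x77

[0] flags=0000 → (cmp)
[1] flags=0000 CC?T → r2=0x02
[2] flags=0000 NE?T → r2=0x46
[3] flags=1001 → (cmp)
[4] flags=1001 LT?F → skip
[5] flags=1001 MI?T → r2=0xdf
[6] flags=1000 → (cmp)
[7] flags=1000 CC?T → r2=0x77
[8] flags=1000 NE?T → r3=0xa4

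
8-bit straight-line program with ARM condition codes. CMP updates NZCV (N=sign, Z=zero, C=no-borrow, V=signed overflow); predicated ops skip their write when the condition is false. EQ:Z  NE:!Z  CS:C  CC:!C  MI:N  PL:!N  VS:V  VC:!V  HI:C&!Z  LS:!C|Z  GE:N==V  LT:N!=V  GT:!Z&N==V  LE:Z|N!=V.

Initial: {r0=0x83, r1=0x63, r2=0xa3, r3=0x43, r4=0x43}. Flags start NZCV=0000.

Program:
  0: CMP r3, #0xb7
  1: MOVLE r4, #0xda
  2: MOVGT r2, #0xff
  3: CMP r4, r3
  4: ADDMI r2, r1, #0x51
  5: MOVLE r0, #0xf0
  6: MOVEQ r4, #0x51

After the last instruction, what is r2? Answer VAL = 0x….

0: ✓ CMP  NZCV=1001
1: · MOVLE
2: ✓ MOVGT  r2←0xff
3: ✓ CMP  NZCV=0110
4: · ADDMI
5: ✓ MOVLE  r0←0xf0
6: ✓ MOVEQ  r4←0x51

VAL = 0xff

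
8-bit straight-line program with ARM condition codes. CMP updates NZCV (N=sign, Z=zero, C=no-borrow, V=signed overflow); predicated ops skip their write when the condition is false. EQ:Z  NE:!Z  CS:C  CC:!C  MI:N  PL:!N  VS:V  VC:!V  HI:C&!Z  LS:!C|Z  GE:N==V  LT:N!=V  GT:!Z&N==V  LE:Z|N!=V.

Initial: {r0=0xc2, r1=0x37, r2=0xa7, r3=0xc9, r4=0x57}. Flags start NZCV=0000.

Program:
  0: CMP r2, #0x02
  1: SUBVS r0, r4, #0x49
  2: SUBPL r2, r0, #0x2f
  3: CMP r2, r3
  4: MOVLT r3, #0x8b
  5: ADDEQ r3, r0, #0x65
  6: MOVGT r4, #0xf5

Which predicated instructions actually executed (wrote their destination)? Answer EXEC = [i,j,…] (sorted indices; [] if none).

EXEC = [4]

[0] flags=1010 → (cmp)
[1] flags=1010 VS?F → skip
[2] flags=1010 PL?F → skip
[3] flags=1000 → (cmp)
[4] flags=1000 LT?T → r3=0x8b
[5] flags=1000 EQ?F → skip
[6] flags=1000 GT?F → skip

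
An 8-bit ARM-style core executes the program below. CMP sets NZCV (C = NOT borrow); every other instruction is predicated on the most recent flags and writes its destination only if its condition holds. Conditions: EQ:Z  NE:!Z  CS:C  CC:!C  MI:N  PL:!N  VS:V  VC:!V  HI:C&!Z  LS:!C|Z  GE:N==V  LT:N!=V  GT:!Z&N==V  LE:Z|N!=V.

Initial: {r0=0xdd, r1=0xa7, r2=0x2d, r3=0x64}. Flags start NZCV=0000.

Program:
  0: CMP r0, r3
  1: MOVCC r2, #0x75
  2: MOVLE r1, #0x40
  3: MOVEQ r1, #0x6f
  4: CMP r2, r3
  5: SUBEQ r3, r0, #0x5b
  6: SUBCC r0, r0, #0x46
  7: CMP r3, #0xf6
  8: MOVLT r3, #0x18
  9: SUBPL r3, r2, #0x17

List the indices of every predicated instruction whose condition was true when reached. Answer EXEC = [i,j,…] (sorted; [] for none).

EXEC = [2,6,9]

[0] flags=0011 → (cmp)
[1] flags=0011 CC?F → skip
[2] flags=0011 LE?T → r1=0x40
[3] flags=0011 EQ?F → skip
[4] flags=1000 → (cmp)
[5] flags=1000 EQ?F → skip
[6] flags=1000 CC?T → r0=0x97
[7] flags=0000 → (cmp)
[8] flags=0000 LT?F → skip
[9] flags=0000 PL?T → r3=0x16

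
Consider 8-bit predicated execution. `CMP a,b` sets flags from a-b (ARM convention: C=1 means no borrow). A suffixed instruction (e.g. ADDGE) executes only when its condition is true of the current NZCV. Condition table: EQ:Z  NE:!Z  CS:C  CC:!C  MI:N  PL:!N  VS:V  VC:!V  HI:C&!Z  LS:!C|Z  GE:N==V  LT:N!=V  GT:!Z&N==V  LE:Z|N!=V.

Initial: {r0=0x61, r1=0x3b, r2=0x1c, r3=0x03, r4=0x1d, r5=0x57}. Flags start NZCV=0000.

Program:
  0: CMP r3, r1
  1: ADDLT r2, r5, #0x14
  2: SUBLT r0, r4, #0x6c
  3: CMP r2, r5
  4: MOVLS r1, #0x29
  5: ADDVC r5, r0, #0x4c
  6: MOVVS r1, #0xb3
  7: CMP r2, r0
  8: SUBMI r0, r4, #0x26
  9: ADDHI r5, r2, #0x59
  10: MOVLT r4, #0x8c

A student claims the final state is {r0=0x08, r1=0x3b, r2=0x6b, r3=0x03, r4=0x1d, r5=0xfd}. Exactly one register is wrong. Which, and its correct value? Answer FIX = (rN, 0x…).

FIX = (r0, 0xf7)

[0] flags=1000 → (cmp)
[1] flags=1000 LT?T → r2=0x6b
[2] flags=1000 LT?T → r0=0xb1
[3] flags=0010 → (cmp)
[4] flags=0010 LS?F → skip
[5] flags=0010 VC?T → r5=0xfd
[6] flags=0010 VS?F → skip
[7] flags=1001 → (cmp)
[8] flags=1001 MI?T → r0=0xf7
[9] flags=1001 HI?F → skip
[10] flags=1001 LT?F → skip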